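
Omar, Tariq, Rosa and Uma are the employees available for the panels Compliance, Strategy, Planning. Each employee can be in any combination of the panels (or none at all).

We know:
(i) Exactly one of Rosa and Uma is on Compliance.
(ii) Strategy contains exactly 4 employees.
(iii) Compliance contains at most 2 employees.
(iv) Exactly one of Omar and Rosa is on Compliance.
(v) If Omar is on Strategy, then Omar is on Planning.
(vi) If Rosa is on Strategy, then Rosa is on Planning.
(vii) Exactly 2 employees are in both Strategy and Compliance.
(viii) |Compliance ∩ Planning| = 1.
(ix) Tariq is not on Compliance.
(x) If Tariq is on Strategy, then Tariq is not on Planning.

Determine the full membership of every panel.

Compliance = {Omar, Uma}; Strategy = {Omar, Rosa, Tariq, Uma}; Planning = {Omar, Rosa}

From (ix): Tariq ∉ Compliance.
(ii): only 4 candidates remain for Strategy, so all are in.
(v): Omar ∈ Planning.
(vi): Rosa ∈ Planning.
(x): Tariq ∉ Planning.
Suppose Omar ∉ Compliance: no assignment then satisfies all the clues, so Omar ∈ Compliance.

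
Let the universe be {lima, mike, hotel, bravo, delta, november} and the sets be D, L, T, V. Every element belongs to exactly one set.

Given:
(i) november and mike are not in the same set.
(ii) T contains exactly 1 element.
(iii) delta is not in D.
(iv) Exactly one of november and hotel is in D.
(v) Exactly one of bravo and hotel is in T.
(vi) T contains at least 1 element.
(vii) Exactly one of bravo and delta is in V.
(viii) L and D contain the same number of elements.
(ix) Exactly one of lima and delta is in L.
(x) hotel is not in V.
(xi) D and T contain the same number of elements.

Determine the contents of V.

V = {bravo, lima, mike}

From (iii): delta ∉ D.
From (x): hotel ∉ V.
Suppose lima ∉ V: no assignment then satisfies all the clues, so lima ∈ V.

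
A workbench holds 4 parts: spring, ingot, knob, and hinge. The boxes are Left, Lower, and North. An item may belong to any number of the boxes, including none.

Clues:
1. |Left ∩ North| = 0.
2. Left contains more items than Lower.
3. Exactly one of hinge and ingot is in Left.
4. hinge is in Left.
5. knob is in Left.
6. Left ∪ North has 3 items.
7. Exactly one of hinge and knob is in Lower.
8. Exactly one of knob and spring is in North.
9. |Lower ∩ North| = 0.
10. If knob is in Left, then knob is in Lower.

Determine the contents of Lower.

From (4): hinge ∈ Left.
From (5): knob ∈ Left.
(3) (exactly one): ingot ∉ Left.
(10): knob ∈ Lower.
(7) (exactly one): hinge ∉ Lower.
Suppose spring ∈ Lower: no assignment then satisfies all the clues, so spring ∉ Lower.

Lower = {knob}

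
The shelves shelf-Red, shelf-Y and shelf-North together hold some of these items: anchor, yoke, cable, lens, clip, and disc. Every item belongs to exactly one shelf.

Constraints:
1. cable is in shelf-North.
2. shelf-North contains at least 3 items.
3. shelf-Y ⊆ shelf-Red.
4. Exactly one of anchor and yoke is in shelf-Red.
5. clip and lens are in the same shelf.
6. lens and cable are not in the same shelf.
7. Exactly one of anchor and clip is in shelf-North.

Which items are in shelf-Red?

shelf-Red = {clip, lens, yoke}

From (1): cable ∈ shelf-North.
(6): lens ∉ shelf-North.
(5): clip matches lens: clip ∉ shelf-North.
(7) (exactly one): anchor ∈ shelf-North.
(4) (exactly one): yoke ∈ shelf-Red.
(2): only 3 candidates remain for shelf-North, so all are in.
Suppose lens ∉ shelf-Red: no assignment then satisfies all the clues, so lens ∈ shelf-Red.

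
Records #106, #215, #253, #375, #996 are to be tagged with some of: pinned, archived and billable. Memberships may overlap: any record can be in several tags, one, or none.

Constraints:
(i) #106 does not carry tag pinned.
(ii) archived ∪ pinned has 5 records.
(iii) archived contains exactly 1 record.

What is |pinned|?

4

From (i): #106 ∉ pinned.
Suppose #106 ∉ archived: no assignment then satisfies all the clues, so #106 ∈ archived.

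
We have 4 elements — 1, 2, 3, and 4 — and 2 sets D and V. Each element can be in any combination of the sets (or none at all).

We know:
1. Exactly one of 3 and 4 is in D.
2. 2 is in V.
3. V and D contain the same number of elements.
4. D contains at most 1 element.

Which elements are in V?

V = {2}

From (2): 2 ∈ V.
Suppose 1 ∈ V: no assignment then satisfies all the clues, so 1 ∉ V.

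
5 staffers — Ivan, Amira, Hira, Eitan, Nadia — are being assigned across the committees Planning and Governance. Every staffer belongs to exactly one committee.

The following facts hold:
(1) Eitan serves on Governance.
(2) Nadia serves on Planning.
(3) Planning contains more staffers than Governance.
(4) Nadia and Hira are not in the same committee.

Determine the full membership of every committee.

Planning = {Amira, Ivan, Nadia}; Governance = {Eitan, Hira}

From (1): Eitan ∈ Governance.
From (2): Nadia ∈ Planning.
(4): Hira ∉ Planning.
Only one committee left: Hira ∈ Governance.
Suppose Ivan ∉ Planning: no assignment then satisfies all the clues, so Ivan ∈ Planning.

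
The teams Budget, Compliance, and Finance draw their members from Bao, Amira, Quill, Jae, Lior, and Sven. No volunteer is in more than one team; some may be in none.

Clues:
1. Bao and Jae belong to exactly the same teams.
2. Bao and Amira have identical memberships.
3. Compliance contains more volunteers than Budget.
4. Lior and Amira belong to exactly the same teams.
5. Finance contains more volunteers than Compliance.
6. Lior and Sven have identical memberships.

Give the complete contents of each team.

Budget = {}; Compliance = {Quill}; Finance = {Amira, Bao, Jae, Lior, Sven}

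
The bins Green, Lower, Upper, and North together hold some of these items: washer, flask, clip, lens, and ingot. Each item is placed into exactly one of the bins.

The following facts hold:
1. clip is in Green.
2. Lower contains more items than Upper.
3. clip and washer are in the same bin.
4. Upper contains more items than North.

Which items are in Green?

Green = {clip, washer}

From (1): clip ∈ Green.
(3): washer matches clip: washer ∈ Green.
Suppose flask ∈ Green: no assignment then satisfies all the clues, so flask ∉ Green.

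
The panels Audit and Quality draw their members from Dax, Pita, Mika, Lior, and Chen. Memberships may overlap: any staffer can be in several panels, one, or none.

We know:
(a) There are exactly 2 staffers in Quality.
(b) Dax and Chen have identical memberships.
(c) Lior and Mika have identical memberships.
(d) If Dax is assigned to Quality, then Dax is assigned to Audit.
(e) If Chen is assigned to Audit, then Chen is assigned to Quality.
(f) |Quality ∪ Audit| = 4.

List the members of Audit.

Audit = {Chen, Dax, Lior, Mika}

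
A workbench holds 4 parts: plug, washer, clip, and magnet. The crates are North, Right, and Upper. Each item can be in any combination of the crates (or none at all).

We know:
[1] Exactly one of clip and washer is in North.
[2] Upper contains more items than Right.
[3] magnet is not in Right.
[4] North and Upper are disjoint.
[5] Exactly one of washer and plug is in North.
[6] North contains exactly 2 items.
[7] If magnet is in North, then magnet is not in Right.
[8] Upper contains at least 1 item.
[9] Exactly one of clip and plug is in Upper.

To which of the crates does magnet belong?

magnet: North

From (3): magnet ∉ Right.
Suppose magnet ∉ North: no assignment then satisfies all the clues, so magnet ∈ North.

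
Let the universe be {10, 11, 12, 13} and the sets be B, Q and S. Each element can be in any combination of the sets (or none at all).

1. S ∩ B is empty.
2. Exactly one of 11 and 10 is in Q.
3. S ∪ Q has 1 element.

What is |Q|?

1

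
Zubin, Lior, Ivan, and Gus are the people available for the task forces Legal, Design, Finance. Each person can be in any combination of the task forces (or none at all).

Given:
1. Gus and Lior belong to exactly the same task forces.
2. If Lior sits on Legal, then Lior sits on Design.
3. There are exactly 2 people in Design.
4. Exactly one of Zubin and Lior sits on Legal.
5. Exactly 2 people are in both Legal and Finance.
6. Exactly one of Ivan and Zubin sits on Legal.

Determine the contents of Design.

Design = {Gus, Lior}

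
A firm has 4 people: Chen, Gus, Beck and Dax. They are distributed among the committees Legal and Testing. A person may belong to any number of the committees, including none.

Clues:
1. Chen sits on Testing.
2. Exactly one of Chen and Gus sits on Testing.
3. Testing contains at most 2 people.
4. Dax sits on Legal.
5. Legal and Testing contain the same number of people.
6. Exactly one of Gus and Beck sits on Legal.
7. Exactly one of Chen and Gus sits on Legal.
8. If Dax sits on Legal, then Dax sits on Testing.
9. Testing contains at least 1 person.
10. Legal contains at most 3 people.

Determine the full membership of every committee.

Legal = {Dax, Gus}; Testing = {Chen, Dax}

From (1): Chen ∈ Testing.
From (4): Dax ∈ Legal.
(2) (exactly one): Gus ∉ Testing.
(8): Dax ∈ Testing.
(3): Testing already has 2, so the rest are out.
Suppose Chen ∈ Legal: no assignment then satisfies all the clues, so Chen ∉ Legal.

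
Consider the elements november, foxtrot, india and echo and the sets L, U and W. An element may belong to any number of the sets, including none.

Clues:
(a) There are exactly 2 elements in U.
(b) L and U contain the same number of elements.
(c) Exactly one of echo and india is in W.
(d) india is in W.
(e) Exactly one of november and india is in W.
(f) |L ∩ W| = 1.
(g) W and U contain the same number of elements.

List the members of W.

W = {foxtrot, india}

From (d): india ∈ W.
(c) (exactly one): echo ∉ W.
(e) (exactly one): november ∉ W.
Suppose foxtrot ∉ W: no assignment then satisfies all the clues, so foxtrot ∈ W.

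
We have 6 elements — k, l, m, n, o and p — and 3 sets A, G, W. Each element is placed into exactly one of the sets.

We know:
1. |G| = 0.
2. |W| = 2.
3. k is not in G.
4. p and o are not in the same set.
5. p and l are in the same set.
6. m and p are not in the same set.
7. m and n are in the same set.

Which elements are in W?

W = {l, p}

From (3): k ∉ G.
(1): G already has 0, so the rest are out.
Suppose k ∈ W: no assignment then satisfies all the clues, so k ∉ W.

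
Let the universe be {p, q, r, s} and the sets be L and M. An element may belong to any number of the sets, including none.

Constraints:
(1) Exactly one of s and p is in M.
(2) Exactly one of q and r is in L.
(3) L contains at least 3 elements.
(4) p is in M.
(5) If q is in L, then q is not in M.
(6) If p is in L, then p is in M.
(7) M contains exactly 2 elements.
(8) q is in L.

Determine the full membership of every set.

From (4): p ∈ M.
From (8): q ∈ L.
(1) (exactly one): s ∉ M.
(2) (exactly one): r ∉ L.
(3): only 3 candidates remain for L, so all are in.
(5): q ∉ M.
(7): only 2 candidates remain for M, so all are in.

L = {p, q, s}; M = {p, r}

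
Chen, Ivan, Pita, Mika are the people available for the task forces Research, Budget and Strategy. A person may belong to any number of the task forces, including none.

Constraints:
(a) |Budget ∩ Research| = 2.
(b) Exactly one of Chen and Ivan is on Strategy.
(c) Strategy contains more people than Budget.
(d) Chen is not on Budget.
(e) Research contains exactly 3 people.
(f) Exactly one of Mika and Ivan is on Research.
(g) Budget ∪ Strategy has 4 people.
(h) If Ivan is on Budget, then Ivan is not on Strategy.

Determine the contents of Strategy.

From (d): Chen ∉ Budget.
Suppose Chen ∉ Strategy: no assignment then satisfies all the clues, so Chen ∈ Strategy.

Strategy = {Chen, Mika, Pita}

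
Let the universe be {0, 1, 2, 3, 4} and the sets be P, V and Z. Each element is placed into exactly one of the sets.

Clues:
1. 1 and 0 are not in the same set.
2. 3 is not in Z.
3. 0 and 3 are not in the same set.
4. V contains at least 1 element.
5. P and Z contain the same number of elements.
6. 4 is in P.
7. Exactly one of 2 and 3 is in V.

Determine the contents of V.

V = {3}

From (2): 3 ∉ Z.
From (6): 4 ∈ P.
Suppose 0 ∈ V: no assignment then satisfies all the clues, so 0 ∉ V.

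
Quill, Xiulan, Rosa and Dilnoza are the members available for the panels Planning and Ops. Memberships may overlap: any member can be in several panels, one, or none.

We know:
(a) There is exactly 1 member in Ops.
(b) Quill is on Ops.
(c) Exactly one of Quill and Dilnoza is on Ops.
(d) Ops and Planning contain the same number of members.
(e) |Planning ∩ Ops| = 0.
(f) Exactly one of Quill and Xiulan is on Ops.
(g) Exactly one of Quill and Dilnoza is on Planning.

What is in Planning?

Planning = {Dilnoza}

From (b): Quill ∈ Ops.
(a): Ops already has 1, so the rest are out.
Suppose Quill ∈ Planning: no assignment then satisfies all the clues, so Quill ∉ Planning.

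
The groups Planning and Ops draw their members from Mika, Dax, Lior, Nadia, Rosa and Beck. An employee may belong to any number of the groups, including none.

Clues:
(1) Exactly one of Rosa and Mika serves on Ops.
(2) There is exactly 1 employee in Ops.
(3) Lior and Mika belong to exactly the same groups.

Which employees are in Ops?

Ops = {Rosa}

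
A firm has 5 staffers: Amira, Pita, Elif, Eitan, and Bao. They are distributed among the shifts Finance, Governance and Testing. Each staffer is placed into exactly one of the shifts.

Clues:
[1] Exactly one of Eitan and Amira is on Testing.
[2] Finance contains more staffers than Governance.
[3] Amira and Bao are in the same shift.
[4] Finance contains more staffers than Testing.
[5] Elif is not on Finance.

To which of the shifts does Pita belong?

Pita: Finance

From (5): Elif ∉ Finance.
Suppose Pita ∉ Finance: no assignment then satisfies all the clues, so Pita ∈ Finance.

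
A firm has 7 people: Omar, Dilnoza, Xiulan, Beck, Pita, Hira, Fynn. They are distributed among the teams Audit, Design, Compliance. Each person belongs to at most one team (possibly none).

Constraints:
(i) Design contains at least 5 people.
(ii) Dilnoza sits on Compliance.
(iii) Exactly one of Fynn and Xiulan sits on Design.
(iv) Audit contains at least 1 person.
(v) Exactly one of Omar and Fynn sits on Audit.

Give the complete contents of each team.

Audit = {Fynn}; Design = {Beck, Hira, Omar, Pita, Xiulan}; Compliance = {Dilnoza}

From (ii): Dilnoza ∈ Compliance.
Suppose Omar ∈ Audit: no assignment then satisfies all the clues, so Omar ∉ Audit.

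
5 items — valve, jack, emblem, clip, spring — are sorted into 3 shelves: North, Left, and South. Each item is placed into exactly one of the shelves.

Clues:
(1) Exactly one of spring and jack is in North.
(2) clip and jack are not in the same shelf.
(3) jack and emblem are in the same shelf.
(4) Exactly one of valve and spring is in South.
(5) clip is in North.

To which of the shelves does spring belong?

spring: North

From (5): clip ∈ North.
(2): jack ∉ North.
(3): emblem matches jack: emblem ∉ North.
(1) (exactly one): spring ∈ North.
(4) (exactly one): valve ∈ South.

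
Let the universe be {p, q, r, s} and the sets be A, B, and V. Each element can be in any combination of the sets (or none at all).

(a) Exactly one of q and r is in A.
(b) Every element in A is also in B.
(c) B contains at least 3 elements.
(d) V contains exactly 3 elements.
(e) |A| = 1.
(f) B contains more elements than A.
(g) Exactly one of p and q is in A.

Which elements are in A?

A = {q}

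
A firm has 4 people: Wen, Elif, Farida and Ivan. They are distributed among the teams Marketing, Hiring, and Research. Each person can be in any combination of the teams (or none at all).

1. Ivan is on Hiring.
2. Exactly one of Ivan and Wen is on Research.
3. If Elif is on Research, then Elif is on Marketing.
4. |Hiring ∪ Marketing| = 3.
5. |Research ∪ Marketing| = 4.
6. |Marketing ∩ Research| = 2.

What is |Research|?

3

From (1): Ivan ∈ Hiring.
Suppose Elif ∉ Marketing: no assignment then satisfies all the clues, so Elif ∈ Marketing.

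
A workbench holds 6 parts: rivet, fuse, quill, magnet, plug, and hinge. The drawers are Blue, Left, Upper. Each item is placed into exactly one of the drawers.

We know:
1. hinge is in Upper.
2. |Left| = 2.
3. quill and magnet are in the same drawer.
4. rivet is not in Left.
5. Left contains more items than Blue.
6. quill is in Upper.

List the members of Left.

From (1): hinge ∈ Upper.
From (4): rivet ∉ Left.
From (6): quill ∈ Upper.
(3): magnet matches quill: magnet ∉ Blue.
(3): magnet matches quill: magnet ∉ Left.
(3): magnet matches quill: magnet ∈ Upper.
(2): only 2 candidates remain for Left, so all are in.

Left = {fuse, plug}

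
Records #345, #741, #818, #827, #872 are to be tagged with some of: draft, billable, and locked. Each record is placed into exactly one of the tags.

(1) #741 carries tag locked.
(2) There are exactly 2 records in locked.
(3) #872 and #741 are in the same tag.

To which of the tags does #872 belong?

From (1): #741 ∈ locked.
(3): #872 matches #741: #872 ∉ draft.
(3): #872 matches #741: #872 ∉ billable.
(3): #872 matches #741: #872 ∈ locked.
(2): locked already has 2, so the rest are out.

#872: locked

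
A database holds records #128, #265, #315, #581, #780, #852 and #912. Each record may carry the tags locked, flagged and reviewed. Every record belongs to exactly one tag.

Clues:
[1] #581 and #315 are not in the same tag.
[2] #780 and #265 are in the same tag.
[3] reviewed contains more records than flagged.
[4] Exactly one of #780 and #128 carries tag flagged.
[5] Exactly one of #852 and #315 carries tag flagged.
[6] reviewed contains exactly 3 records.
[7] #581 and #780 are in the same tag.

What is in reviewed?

reviewed = {#265, #581, #780}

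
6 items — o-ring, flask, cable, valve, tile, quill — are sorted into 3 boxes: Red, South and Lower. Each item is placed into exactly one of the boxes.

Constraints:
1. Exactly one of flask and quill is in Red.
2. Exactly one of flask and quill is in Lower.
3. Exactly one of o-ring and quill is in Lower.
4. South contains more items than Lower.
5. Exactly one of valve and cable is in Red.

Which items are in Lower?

Lower = {quill}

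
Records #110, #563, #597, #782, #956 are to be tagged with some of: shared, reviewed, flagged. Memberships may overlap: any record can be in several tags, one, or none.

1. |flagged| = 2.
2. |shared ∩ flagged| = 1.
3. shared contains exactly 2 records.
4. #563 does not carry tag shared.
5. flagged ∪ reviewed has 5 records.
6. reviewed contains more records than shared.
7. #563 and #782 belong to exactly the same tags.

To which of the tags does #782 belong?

#782: reviewed

From (4): #563 ∉ shared.
(7): #782 matches #563: #782 ∉ shared.
Suppose #782 ∉ reviewed: no assignment then satisfies all the clues, so #782 ∈ reviewed.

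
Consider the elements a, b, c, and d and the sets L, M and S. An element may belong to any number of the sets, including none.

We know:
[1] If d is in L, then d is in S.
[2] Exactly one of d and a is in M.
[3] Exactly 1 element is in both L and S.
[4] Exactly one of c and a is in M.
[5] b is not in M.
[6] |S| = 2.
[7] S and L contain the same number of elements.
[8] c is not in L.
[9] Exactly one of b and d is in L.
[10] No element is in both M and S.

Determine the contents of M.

M = {a}

From (5): b ∉ M.
From (8): c ∉ L.
Suppose a ∉ M: no assignment then satisfies all the clues, so a ∈ M.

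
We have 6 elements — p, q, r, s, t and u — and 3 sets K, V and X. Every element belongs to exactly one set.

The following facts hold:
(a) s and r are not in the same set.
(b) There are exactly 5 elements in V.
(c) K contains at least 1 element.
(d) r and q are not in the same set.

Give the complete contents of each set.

K = {r}; V = {p, q, s, t, u}; X = {}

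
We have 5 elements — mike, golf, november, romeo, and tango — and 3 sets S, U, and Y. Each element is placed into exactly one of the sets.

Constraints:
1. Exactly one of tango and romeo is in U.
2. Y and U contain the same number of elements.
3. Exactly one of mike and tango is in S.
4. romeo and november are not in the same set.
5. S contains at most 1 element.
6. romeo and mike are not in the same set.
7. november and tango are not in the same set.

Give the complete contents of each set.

S = {tango}; U = {golf, romeo}; Y = {mike, november}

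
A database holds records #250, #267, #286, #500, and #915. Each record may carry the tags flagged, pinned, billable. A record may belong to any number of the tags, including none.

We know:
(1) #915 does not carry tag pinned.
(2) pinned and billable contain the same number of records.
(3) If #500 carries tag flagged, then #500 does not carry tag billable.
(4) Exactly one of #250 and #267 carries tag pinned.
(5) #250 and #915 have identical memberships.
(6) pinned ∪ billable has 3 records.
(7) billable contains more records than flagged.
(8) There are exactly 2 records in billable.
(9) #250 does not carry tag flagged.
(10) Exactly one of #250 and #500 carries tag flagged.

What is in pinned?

pinned = {#267, #500}

From (1): #915 ∉ pinned.
From (9): #250 ∉ flagged.
(5): #915 matches #250: #915 ∉ flagged.
(5): #250 matches #915: #250 ∉ pinned.
(10) (exactly one): #500 ∈ flagged.
(3): #500 ∉ billable.
(4) (exactly one): #267 ∈ pinned.
Suppose #286 ∈ pinned: no assignment then satisfies all the clues, so #286 ∉ pinned.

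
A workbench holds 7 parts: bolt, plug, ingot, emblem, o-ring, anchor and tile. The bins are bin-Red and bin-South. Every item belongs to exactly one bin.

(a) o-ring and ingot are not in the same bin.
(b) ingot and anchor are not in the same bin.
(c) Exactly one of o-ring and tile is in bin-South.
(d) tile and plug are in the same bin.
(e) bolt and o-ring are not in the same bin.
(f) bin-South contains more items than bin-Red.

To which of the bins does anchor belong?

anchor: bin-Red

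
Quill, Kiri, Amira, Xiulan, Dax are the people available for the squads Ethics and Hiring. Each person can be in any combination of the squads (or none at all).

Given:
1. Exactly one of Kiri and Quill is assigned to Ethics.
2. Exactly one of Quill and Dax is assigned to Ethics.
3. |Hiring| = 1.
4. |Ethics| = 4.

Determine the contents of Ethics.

Ethics = {Amira, Dax, Kiri, Xiulan}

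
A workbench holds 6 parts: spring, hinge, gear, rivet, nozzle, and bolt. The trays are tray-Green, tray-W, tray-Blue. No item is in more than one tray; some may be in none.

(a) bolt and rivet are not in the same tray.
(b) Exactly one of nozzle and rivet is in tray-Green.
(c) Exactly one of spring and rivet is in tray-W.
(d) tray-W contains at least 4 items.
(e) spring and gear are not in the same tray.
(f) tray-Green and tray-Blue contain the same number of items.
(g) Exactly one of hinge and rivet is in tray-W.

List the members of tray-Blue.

tray-Blue = {gear}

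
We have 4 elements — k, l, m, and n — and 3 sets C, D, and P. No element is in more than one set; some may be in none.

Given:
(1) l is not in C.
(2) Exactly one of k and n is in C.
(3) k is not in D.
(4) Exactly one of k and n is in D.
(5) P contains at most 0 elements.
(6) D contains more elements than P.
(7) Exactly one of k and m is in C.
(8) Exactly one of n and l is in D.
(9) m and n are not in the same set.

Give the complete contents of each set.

C = {k}; D = {n}; P = {}

From (1): l ∉ C.
From (3): k ∉ D.
(4) (exactly one): n ∈ D.
(5): P already has 0, so the rest are out.
(8) (exactly one): l ∉ D.
(9): m ∉ D.
(2) (exactly one): k ∈ C.
(7) (exactly one): m ∉ C.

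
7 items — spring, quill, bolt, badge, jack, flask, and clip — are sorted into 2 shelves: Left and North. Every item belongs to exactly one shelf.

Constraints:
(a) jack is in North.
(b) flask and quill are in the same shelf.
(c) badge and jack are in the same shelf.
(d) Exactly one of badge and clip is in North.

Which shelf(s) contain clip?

clip: Left

From (a): jack ∈ North.
(c): badge matches jack: badge ∉ Left.
(c): badge matches jack: badge ∈ North.
(d) (exactly one): clip ∉ North.
Only one shelf left: clip ∈ Left.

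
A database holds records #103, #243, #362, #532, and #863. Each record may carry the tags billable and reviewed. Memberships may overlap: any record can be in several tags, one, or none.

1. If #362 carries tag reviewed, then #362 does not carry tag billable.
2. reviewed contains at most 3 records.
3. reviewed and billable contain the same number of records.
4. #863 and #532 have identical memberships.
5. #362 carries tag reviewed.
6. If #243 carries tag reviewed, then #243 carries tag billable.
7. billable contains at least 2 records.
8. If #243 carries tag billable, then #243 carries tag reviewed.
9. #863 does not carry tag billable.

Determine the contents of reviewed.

reviewed = {#243, #362}

From (5): #362 ∈ reviewed.
From (9): #863 ∉ billable.
(1): #362 ∉ billable.
(4): #532 matches #863: #532 ∉ billable.
(7): only 2 candidates remain for billable, so all are in.
(8): #243 ∈ reviewed.
Suppose #103 ∈ reviewed: no assignment then satisfies all the clues, so #103 ∉ reviewed.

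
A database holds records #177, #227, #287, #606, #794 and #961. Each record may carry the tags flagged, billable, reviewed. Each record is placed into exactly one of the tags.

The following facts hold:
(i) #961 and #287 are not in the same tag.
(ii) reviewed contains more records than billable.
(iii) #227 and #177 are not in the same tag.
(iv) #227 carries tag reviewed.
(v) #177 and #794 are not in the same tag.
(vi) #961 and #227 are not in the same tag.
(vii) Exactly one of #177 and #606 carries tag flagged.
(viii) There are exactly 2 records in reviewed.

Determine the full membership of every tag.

flagged = {#606, #794, #961}; billable = {#177}; reviewed = {#227, #287}

From (iv): #227 ∈ reviewed.
(iii): #177 ∉ reviewed.
(vi): #961 ∉ reviewed.
Suppose #177 ∈ flagged: no assignment then satisfies all the clues, so #177 ∉ flagged.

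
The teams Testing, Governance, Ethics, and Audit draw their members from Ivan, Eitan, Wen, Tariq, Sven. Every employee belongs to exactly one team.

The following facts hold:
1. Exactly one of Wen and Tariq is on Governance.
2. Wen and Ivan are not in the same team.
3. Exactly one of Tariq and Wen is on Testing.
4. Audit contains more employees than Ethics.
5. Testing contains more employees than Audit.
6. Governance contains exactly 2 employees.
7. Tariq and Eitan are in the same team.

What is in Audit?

Audit = {Ivan}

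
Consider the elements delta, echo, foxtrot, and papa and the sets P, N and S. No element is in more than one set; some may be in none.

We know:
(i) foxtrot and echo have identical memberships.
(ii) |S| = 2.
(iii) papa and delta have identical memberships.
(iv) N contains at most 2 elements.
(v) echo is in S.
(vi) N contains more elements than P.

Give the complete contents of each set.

P = {}; N = {delta, papa}; S = {echo, foxtrot}

From (v): echo ∈ S.
(i): foxtrot matches echo: foxtrot ∉ P.
(i): foxtrot matches echo: foxtrot ∉ N.
(i): foxtrot matches echo: foxtrot ∈ S.
(ii): S already has 2, so the rest are out.
Suppose delta ∈ P: no assignment then satisfies all the clues, so delta ∉ P.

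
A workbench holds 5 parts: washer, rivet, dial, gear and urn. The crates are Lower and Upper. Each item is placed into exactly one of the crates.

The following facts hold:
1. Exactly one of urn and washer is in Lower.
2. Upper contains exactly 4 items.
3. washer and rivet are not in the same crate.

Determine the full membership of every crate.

Lower = {washer}; Upper = {dial, gear, rivet, urn}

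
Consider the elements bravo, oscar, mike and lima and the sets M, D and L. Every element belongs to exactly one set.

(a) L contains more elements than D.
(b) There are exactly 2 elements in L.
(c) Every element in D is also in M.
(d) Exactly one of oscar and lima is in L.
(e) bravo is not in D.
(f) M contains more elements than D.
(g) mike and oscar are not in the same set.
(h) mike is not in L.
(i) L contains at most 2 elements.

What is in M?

M = {lima, mike}

From (e): bravo ∉ D.
From (h): mike ∉ L.
Suppose bravo ∈ M: no assignment then satisfies all the clues, so bravo ∉ M.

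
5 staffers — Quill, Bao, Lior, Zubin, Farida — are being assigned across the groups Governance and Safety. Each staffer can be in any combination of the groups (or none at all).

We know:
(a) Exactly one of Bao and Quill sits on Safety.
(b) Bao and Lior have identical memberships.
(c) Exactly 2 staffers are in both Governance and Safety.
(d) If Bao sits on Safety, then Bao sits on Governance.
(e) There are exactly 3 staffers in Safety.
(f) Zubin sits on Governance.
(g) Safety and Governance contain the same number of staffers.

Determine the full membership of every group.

From (f): Zubin ∈ Governance.
Suppose Quill ∈ Governance: no assignment then satisfies all the clues, so Quill ∉ Governance.

Governance = {Bao, Lior, Zubin}; Safety = {Bao, Farida, Lior}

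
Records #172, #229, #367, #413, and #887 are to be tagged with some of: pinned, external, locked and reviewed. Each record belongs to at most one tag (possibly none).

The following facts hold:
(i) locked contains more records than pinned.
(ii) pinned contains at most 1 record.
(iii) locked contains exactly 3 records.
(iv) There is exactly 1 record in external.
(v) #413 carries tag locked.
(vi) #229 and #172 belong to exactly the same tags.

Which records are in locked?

locked = {#172, #229, #413}

From (v): #413 ∈ locked.
Suppose #172 ∉ locked: no assignment then satisfies all the clues, so #172 ∈ locked.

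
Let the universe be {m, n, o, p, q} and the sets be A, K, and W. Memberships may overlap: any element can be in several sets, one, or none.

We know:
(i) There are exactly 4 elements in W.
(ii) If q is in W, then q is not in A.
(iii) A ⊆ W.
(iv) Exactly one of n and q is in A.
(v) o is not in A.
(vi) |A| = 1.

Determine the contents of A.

A = {n}

From (v): o ∉ A.
Suppose m ∈ A: no assignment then satisfies all the clues, so m ∉ A.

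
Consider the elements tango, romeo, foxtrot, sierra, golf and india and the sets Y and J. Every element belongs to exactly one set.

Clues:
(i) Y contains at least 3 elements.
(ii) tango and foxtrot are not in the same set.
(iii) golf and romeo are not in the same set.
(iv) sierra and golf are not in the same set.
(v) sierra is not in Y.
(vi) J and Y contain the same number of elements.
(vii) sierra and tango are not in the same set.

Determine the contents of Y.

From (v): sierra ∉ Y.
Only one set left: sierra ∈ J.
(iv): golf ∉ J.
(vii): tango ∉ J.
Only one set left: tango ∈ Y.
Only one set left: golf ∈ Y.
(ii): foxtrot ∉ Y.
(iii): romeo ∉ Y.
Only one set left: romeo ∈ J.
Only one set left: foxtrot ∈ J.
(i): only 3 candidates remain for Y, so all are in.

Y = {golf, india, tango}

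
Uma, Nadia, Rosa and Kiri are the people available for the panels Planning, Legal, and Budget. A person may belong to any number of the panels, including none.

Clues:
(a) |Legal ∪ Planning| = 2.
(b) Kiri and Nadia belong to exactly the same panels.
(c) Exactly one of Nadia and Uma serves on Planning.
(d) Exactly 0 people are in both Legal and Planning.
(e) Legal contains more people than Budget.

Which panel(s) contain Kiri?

Kiri: none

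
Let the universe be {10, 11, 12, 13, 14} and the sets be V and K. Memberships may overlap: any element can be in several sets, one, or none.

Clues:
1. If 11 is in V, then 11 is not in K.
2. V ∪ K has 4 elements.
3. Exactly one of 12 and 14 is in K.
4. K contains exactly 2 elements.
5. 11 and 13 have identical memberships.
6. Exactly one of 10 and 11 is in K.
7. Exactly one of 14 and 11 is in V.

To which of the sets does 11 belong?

11: V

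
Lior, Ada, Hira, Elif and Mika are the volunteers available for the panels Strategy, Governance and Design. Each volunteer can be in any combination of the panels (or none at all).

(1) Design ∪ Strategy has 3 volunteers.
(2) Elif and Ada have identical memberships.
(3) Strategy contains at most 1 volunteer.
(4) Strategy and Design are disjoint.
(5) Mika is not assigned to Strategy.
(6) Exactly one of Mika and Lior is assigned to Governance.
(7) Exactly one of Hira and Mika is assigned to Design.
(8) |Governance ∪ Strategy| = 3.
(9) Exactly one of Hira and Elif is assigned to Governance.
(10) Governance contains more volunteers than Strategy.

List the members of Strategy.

Strategy = {}

From (5): Mika ∉ Strategy.
Suppose Lior ∈ Strategy: no assignment then satisfies all the clues, so Lior ∉ Strategy.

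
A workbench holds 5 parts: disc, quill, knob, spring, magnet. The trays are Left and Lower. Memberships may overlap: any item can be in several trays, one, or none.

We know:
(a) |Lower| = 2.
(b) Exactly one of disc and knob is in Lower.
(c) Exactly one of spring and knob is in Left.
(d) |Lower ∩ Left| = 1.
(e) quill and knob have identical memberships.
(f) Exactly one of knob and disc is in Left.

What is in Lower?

Lower = {disc, magnet}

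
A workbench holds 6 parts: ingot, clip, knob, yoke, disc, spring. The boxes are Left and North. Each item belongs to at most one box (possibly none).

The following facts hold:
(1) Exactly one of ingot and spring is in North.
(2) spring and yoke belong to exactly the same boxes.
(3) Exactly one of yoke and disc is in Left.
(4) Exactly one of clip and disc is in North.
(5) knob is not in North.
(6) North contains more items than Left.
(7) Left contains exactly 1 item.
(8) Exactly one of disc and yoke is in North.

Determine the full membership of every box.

Left = {disc}; North = {clip, spring, yoke}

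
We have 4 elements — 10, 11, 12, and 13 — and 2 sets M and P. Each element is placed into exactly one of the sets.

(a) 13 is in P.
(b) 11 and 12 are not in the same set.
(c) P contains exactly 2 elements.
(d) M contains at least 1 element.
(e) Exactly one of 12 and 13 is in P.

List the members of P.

From (a): 13 ∈ P.
(e) (exactly one): 12 ∉ P.
Only one set left: 12 ∈ M.
(b): 11 ∉ M.
Only one set left: 11 ∈ P.
(c): P already has 2, so the rest are out.
Only one set left: 10 ∈ M.

P = {11, 13}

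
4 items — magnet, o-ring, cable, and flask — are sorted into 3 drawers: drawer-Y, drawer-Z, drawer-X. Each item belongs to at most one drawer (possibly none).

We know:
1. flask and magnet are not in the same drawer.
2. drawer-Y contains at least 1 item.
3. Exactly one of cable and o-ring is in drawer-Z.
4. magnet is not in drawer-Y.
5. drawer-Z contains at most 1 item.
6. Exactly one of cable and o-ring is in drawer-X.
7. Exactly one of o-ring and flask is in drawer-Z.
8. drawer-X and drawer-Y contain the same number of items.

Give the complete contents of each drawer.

drawer-Y = {flask}; drawer-Z = {o-ring}; drawer-X = {cable}

From (4): magnet ∉ drawer-Y.
Suppose magnet ∈ drawer-Z: no assignment then satisfies all the clues, so magnet ∉ drawer-Z.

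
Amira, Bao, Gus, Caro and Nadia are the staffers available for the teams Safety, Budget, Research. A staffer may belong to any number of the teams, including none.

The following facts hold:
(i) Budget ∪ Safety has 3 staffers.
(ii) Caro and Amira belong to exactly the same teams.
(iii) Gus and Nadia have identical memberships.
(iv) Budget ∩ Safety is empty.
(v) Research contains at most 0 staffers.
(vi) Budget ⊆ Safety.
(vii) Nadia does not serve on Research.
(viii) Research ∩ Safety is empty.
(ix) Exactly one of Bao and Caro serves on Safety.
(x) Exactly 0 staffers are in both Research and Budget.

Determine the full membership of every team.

Safety = {Bao, Gus, Nadia}; Budget = {}; Research = {}

From (vii): Nadia ∉ Research.
(iii): Gus matches Nadia: Gus ∉ Research.
(v): Research already has 0, so the rest are out.
Suppose Amira ∈ Safety: no assignment then satisfies all the clues, so Amira ∉ Safety.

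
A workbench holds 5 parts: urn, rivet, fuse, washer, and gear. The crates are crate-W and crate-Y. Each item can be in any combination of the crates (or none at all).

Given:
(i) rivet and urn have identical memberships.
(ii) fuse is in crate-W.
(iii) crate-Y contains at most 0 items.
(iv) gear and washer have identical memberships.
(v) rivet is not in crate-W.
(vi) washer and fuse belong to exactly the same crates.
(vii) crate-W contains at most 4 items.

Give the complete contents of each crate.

From (ii): fuse ∈ crate-W.
From (v): rivet ∉ crate-W.
(i): urn matches rivet: urn ∉ crate-W.
(iii): crate-Y already has 0, so the rest are out.
(vi): washer matches fuse: washer ∈ crate-W.
(iv): gear matches washer: gear ∈ crate-W.

crate-W = {fuse, gear, washer}; crate-Y = {}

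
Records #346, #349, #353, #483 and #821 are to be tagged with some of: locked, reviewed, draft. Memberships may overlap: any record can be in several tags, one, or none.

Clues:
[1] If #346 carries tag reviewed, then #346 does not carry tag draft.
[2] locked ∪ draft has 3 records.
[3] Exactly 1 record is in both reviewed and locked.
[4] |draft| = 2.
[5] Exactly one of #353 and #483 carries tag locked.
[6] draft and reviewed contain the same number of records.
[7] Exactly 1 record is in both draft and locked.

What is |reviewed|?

2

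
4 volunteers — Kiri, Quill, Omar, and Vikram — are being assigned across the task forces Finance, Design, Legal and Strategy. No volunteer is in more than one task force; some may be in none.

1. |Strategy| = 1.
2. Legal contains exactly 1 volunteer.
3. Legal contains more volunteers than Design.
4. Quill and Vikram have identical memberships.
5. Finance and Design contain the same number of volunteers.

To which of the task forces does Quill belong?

Quill: none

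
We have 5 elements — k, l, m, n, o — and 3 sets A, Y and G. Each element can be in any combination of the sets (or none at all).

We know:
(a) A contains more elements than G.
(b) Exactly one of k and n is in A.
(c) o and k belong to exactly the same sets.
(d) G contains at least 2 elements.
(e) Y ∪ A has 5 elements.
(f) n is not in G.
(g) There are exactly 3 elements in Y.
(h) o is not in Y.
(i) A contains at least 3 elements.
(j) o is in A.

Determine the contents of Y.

Y = {l, m, n}

From (f): n ∉ G.
From (h): o ∉ Y.
From (j): o ∈ A.
(c): k matches o: k ∈ A.
(c): k matches o: k ∉ Y.
(g): only 3 candidates remain for Y, so all are in.
(b) (exactly one): n ∉ A.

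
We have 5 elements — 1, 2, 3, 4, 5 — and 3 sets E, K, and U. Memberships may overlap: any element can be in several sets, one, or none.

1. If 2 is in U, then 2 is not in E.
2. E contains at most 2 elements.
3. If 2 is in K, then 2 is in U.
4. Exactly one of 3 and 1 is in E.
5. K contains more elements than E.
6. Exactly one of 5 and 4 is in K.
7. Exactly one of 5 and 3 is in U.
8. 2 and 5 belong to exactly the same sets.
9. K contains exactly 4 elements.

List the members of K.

K = {1, 2, 3, 5}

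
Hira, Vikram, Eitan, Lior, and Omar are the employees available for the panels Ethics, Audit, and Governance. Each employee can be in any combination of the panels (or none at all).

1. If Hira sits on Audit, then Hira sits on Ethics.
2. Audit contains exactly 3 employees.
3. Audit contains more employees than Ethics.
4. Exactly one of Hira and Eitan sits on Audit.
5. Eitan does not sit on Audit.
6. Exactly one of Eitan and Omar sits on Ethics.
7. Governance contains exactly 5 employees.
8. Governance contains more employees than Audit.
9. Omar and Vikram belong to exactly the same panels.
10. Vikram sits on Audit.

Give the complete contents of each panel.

Ethics = {Eitan, Hira}; Audit = {Hira, Omar, Vikram}; Governance = {Eitan, Hira, Lior, Omar, Vikram}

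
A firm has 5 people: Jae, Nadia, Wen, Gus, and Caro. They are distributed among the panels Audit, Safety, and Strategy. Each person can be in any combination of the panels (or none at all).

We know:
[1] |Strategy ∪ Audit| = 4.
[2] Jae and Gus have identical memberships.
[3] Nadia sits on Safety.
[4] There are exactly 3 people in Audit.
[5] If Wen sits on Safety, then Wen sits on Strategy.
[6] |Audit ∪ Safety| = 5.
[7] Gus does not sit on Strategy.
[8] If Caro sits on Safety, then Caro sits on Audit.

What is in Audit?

Audit = {Caro, Gus, Jae}

From (3): Nadia ∈ Safety.
From (7): Gus ∉ Strategy.
(2): Jae matches Gus: Jae ∉ Strategy.
Suppose Jae ∉ Audit: no assignment then satisfies all the clues, so Jae ∈ Audit.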